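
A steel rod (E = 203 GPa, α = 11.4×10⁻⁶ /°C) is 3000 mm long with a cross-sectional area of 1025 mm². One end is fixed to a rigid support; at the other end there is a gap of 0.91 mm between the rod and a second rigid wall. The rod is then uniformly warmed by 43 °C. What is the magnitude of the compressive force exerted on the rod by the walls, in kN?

If the wall were absent the rod would grow by αΔT L = 11.4×10⁻⁶ × 43 × 3000 = 1.471 mm.
After closing the 0.91 mm clearance, 1.471 − 0.91 = 0.5606 mm of expansion remains to be suppressed by the wall.
So σ = E(δ_free − g)/L = 203×10³ × 0.5606/3000 = 37.93 MPa.
P = σA = 37.93 × 1025 = 38.88 kN.

P ≈ 38.9 kN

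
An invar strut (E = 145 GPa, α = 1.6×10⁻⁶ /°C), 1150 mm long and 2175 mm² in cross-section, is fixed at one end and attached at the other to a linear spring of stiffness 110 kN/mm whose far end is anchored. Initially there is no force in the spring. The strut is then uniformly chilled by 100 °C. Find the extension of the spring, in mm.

Free thermal contraction: δ_free = αΔT L = 1.6×10⁻⁶ × 100 × 1150 = 0.184 mm.
Let P be the tensile force in the spring. The strut extends elastically by PL/(AE) and the spring stretches by P/k; together these equal δ_free.
So P = δ_free / [L/(AE) + 1/k] = 0.184 / [ 1150/(2175×145×10³) + 1/(110×10³) ].
P = 0.184 / 1.274×10⁻⁵ = 14450 N.
Spring extension = P/k = 14450/(110×10³) = 0.1313 mm.

δ ≈ 0.131 mm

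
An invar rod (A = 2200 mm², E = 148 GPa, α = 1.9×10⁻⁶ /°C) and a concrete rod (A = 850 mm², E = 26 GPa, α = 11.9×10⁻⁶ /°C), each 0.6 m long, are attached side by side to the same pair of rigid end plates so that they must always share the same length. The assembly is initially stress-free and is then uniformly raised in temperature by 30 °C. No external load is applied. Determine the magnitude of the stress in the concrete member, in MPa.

Both members must finish at the same length. With the larger α, the concrete tends to over-expand; the plates restrain it, putting the concrete in compression and the invar in tension. With no external load the two internal forces are equal and opposite, magnitude P.
Setting the final lengths equal and cancelling L: (α₁ − α₂)ΔT = P/(A₁E₁) + P/(A₂E₂).
|α₁ − α₂|·ΔT = 10×10⁻⁶ × 30 = 0.0003.
1/(A₁E₁) + 1/(A₂E₂) = 1/(2200×148×10³) + 1/(850×26×10³) = 4.832×10⁻⁸ N⁻¹.
So P = 0.0003 / 4.832×10⁻⁸ = 6.209 kN.
σ_{concrete} = P/A₂ = 6209/850 = 7.304 MPa, compressive.

σ ≈ 7.3 MPa (compressive)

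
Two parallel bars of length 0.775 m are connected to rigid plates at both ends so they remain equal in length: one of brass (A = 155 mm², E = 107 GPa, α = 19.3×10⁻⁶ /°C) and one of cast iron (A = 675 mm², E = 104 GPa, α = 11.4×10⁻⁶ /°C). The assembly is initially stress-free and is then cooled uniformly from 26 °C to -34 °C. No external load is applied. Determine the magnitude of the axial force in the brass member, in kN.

Equilibrium of a rigid end plate with no external load gives equal and opposite internal forces ±P in the two members. Since α_{brass} > α_{cast iron}, cooling drives the brass into tension and the cast iron into compression.
Setting the final lengths equal and cancelling L: (α₁ − α₂)ΔT = P/(A₁E₁) + P/(A₂E₂).
|α₁ − α₂|·ΔT = 7.9×10⁻⁶ × 60 = 0.000474.
1/(A₁E₁) + 1/(A₂E₂) = 1/(155×107×10³) + 1/(675×104×10³) = 7.454×10⁻⁸ N⁻¹.
P = 0.000474 / 7.454×10⁻⁸ = 6359 N = 6.359 kN.

P ≈ 6.36 kN (tensile in the brass)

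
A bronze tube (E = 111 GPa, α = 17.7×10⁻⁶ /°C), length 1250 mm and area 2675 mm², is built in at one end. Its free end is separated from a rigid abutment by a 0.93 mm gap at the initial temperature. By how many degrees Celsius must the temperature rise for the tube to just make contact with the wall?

Contact occurs when the free expansion equals the gap: αΔT L = 0.93 mm.
ΔT = 0.93 / (17.7×10⁻⁶ × 1250) = 42.03 °C.

ΔT ≈ 42 °C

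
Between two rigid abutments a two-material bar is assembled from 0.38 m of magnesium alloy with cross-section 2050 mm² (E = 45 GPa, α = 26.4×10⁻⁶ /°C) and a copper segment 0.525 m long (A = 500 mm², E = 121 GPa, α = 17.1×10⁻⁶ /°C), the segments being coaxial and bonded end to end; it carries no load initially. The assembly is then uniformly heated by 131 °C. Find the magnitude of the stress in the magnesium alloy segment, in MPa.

σ ≈ 94.9 MPa (compressive)

If the supports were absent, the total length change would be Σ αᵢΔT Lᵢ = 26.4×10⁻⁶×131×380 + 17.1×10⁻⁶×131×525 = 2.49 mm.
The walls prevent any net length change, so an axial force P (same in every segment) develops. Compatibility: P · Σ Lᵢ/(AᵢEᵢ) = δ_free.
Σ Lᵢ/(AᵢEᵢ) = 380/(2050×45×10³) + 525/(500×121×10³) = 1.28×10⁻⁵ mm/N.
So P = 2.49 / 1.28×10⁻⁵ = 194.6 kN, compressive.
σ_{magnesium alloy} = P / A = 194600 / 2050 = 94.93 MPa.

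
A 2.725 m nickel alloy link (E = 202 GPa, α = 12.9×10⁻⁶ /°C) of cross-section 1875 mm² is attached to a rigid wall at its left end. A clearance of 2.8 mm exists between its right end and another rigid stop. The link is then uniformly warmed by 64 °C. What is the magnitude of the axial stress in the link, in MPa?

σ ≈ 0 MPa

If the wall were absent the link would grow by αΔT L = 12.9×10⁻⁶ × 64 × 2725 = 2.25 mm.
Since δ_free = 2.25 mm is less than the 2.8 mm gap, the link never touches the wall. No axial force develops.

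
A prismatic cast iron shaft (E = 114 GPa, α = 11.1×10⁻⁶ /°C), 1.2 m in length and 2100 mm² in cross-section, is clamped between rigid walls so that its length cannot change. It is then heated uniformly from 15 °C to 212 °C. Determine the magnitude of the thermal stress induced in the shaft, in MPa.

σ ≈ 249 MPa (compressive)

With length fixed, the mechanical strain must cancel the thermal strain αΔT = 11.1×10⁻⁶ × 197 = 2186.7×10⁻⁶.
Hence σ = E·αΔT = 114×10³ × 2186.7×10⁻⁶ = 249.3 MPa, compressive.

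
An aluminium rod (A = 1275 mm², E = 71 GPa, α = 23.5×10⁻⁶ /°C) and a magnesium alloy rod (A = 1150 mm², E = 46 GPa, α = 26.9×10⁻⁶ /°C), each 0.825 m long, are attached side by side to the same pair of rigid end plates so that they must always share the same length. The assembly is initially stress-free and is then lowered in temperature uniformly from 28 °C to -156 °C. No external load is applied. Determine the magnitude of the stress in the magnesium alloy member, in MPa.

σ ≈ 18.2 MPa (tensile)

Equilibrium of a rigid end plate with no external load gives equal and opposite internal forces ±P in the two members. Since α_{magnesium alloy} > α_{aluminium}, cooling drives the magnesium alloy into tension and the aluminium into compression.
Equating the net (thermal + elastic) strains gives |α₁ − α₂|·ΔT = P·[1/(A₁E₁) + 1/(A₂E₂)].
|α₁ − α₂|·ΔT = 3.4×10⁻⁶ × 184 = 0.0006256.
1/(A₁E₁) + 1/(A₂E₂) = 1/(1275×71×10³) + 1/(1150×46×10³) = 2.995×10⁻⁸ N⁻¹.
P = 0.0006256 / 2.995×10⁻⁸ = 20890 N = 20.89 kN.
σ_{magnesium alloy} = P/A₂ = 20890/1150 = 18.16 MPa, tensile.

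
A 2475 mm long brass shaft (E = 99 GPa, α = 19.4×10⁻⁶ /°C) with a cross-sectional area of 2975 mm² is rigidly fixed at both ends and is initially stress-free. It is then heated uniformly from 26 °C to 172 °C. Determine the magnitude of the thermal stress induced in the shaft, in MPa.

σ ≈ 280 MPa (compressive)

The supports are rigid, so the total axial strain is zero. The restrained thermal strain is ε = αΔT = 19.4×10⁻⁶ × 146 = 2832.4×10⁻⁶.
The stress required to suppress this strain is σ = Eε = 99×10³ × 2832.4×10⁻⁶ = 280.4 MPa, compressive since the shaft is trying to expand.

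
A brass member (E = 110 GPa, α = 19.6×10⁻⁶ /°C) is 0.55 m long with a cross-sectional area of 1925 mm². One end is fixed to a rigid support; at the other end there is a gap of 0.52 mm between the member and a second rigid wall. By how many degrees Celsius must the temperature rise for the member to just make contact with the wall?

The gap closes when αΔT L = 0.52 mm, since the member is still unstressed at that instant.
So ΔT = g/(αL) = 0.52/(19.6×10⁻⁶ × 550) = 48.24 °C.

ΔT ≈ 48.2 °C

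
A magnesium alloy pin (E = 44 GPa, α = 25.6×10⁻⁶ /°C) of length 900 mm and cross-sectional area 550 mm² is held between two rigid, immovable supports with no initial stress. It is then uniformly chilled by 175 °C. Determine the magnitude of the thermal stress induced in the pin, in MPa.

With length fixed, the mechanical strain must cancel the thermal strain αΔT = 25.6×10⁻⁶ × 175 = 4480×10⁻⁶.
σ = EαΔT = 44×10³ × 25.6×10⁻⁶ × 175 = 197.1 MPa (tensile; the pin is trying to contract).

σ ≈ 197 MPa (tensile)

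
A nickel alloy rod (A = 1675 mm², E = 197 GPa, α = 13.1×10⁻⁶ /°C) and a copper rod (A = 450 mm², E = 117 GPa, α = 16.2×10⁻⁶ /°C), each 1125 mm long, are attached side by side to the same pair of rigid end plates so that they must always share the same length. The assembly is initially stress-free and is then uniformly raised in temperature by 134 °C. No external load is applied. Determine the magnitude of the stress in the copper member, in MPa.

σ ≈ 41.9 MPa (compressive)

Both members must finish at the same length. With the larger α, the copper tends to over-expand; the plates restrain it, putting the copper in compression and the nickel alloy in tension. With no external load the two internal forces are equal and opposite, magnitude P.
Equating the net (thermal + elastic) strains gives |α₁ − α₂|·ΔT = P·[1/(A₁E₁) + 1/(A₂E₂)].
|α₁ − α₂|·ΔT = 3.1×10⁻⁶ × 134 = 0.0004154.
1/(A₁E₁) + 1/(A₂E₂) = 1/(1675×197×10³) + 1/(450×117×10³) = 2.202×10⁻⁸ N⁻¹.
P = 0.0004154 / 2.202×10⁻⁸ = 18860 N = 18.86 kN.
σ_{copper} = P/A₂ = 18860/450 = 41.91 MPa, compressive.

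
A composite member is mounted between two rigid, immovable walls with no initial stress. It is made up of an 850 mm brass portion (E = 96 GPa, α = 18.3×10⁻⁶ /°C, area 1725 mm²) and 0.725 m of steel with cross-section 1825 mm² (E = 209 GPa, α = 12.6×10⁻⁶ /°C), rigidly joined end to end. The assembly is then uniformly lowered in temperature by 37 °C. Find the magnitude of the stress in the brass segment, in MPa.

Free thermal contraction of the whole bar: Σ αᵢΔT Lᵢ = 18.3×10⁻⁶×37×850 + 12.6×10⁻⁶×37×725 = 0.9135 mm.
Since the ends are fixed, an axial force P builds up, equal in every segment, with P · Σ Lᵢ/(AᵢEᵢ) = δ_free.
Σ Lᵢ/(AᵢEᵢ) = 850/(1725×96×10³) + 725/(1825×209×10³) = 7.034×10⁻⁶ mm/N.
So P = 0.9135 / 7.034×10⁻⁶ = 129.9 kN, tensile.
σ_{brass} = P / A = 129900 / 1725 = 75.29 MPa.

σ ≈ 75.3 MPa (tensile)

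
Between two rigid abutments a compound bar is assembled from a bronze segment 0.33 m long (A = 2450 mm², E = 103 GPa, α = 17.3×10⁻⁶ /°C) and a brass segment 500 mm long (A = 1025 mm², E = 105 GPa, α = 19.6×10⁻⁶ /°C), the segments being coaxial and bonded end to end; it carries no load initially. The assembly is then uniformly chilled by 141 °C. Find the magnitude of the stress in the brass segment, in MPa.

σ ≈ 358 MPa (tensile)

If the supports were absent, the total length change would be Σ αᵢΔT Lᵢ = 17.3×10⁻⁶×141×330 + 19.6×10⁻⁶×141×500 = 2.187 mm.
Since the ends are fixed, an axial force P builds up, equal in every segment, with P · Σ Lᵢ/(AᵢEᵢ) = δ_free.
Σ Lᵢ/(AᵢEᵢ) = 330/(2450×103×10³) + 500/(1025×105×10³) = 5.953×10⁻⁶ mm/N.
P = 2.187 / 5.953×10⁻⁶ = 367300 N = 367.3 kN, tensile.
σ_{brass} = P / A = 367300 / 1025 = 358.4 MPa.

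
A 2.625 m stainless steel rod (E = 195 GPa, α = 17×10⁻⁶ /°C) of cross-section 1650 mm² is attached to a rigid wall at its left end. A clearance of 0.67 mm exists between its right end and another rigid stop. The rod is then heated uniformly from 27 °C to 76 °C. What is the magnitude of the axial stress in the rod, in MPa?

σ ≈ 113 MPa (compressive)

Unrestrained expansion: δ_free = αΔT L = 17×10⁻⁶ × 49 × 2625 = 2.187 mm.
After closing the 0.67 mm clearance, 2.187 − 0.67 = 1.517 mm of expansion remains to be suppressed by the wall.
So σ = E(δ_free − g)/L = 195×10³ × 1.517/2625 = 112.7 MPa.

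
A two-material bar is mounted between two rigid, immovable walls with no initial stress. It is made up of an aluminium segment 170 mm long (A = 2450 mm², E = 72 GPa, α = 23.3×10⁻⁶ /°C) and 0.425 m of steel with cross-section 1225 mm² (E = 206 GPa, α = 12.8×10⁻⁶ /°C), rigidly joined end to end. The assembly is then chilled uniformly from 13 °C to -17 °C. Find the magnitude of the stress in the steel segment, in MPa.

σ ≈ 86.9 MPa (tensile)

With the walls removed the bar would change length by δ_free = Σ αᵢΔT Lᵢ = 23.3×10⁻⁶×30×170 + 12.8×10⁻⁶×30×425 = 0.282 mm.
The rigid supports impose zero overall length change; the single axial force P common to all segments must satisfy P Σ Lᵢ/(AᵢEᵢ) = δ_free.
The series flexibility is Σ Lᵢ/(AᵢEᵢ) = 170/(2450×72×10³) + 425/(1225×206×10³) = 2.648×10⁻⁶ mm/N.
Hence P = δ_free / Σ(L/AE) = 0.282/2.648×10⁻⁶ = 106.5 kN (tensile).
σ_{steel} = P / A = 106500 / 1225 = 86.95 MPa.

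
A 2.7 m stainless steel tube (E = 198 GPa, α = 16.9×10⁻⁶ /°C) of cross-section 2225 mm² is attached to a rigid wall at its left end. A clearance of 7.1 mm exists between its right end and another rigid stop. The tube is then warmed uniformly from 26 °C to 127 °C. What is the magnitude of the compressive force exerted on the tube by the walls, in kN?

Free thermal elongation = αΔT L = 16.9×10⁻⁶ × 101 × 2700 = 4.609 mm.
Since δ_free = 4.61 mm is less than the 7.1 mm gap, the tube never touches the wall. No axial force develops.

P ≈ 0 kN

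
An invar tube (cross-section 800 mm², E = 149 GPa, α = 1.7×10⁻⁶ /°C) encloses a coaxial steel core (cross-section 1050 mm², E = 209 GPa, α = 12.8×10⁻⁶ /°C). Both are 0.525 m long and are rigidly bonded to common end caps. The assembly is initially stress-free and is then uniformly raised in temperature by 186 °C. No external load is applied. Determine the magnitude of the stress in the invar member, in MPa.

σ ≈ 199 MPa (tensile)

Equilibrium of a rigid end plate with no external load gives equal and opposite internal forces ±P in the two members. Since α_{steel} > α_{invar}, heating drives the steel into compression and the invar into tension.
Setting the final lengths equal and cancelling L: (α₁ − α₂)ΔT = P/(A₁E₁) + P/(A₂E₂).
|α₁ − α₂|·ΔT = 11.1×10⁻⁶ × 186 = 0.002065.
1/(A₁E₁) + 1/(A₂E₂) = 1/(800×149×10³) + 1/(1050×209×10³) = 1.295×10⁻⁸ N⁻¹.
So P = 0.002065 / 1.295×10⁻⁸ = 159.5 kN.
σ_{invar} = P/A₁ = 159500/800 = 199.3 MPa, tensile.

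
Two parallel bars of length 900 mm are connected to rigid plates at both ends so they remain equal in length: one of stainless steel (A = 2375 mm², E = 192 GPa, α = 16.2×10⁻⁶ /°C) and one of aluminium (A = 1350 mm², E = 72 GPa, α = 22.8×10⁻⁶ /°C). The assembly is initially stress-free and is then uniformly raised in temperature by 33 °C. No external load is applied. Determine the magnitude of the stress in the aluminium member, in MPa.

Equilibrium of a rigid end plate with no external load gives equal and opposite internal forces ±P in the two members. Since α_{aluminium} > α_{stainless steel}, heating drives the aluminium into compression and the stainless steel into tension.
Equating the net (thermal + elastic) strains gives |α₁ − α₂|·ΔT = P·[1/(A₁E₁) + 1/(A₂E₂)].
|α₁ − α₂|·ΔT = 6.6×10⁻⁶ × 33 = 0.0002178.
1/(A₁E₁) + 1/(A₂E₂) = 1/(2375×192×10³) + 1/(1350×72×10³) = 1.248×10⁻⁸ N⁻¹.
P = 0.0002178 / 1.248×10⁻⁸ = 17450 N = 17.45 kN.
σ_{aluminium} = P/A₂ = 17450/1350 = 12.93 MPa, compressive.

σ ≈ 12.9 MPa (compressive)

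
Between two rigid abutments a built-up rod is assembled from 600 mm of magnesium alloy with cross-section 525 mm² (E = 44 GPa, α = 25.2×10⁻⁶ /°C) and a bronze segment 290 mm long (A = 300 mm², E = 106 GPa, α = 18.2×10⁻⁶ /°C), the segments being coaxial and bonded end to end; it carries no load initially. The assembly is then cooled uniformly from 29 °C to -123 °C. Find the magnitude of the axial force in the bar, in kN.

If the supports were absent, the total length change would be Σ αᵢΔT Lᵢ = 25.2×10⁻⁶×152×600 + 18.2×10⁻⁶×152×290 = 3.1 mm.
The walls prevent any net length change, so an axial force P (same in every segment) develops. Compatibility: P · Σ Lᵢ/(AᵢEᵢ) = δ_free.
The series flexibility is Σ Lᵢ/(AᵢEᵢ) = 600/(525×44×10³) + 290/(300×106×10³) = 3.509×10⁻⁵ mm/N.
Hence P = δ_free / Σ(L/AE) = 3.1/3.509×10⁻⁵ = 88.35 kN (tensile).

P ≈ 88.3 kN (tensile)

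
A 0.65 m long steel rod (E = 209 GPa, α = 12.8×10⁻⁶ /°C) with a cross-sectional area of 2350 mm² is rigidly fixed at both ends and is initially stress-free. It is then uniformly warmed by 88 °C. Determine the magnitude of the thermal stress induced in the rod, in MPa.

σ ≈ 235 MPa (compressive)

Because both ends are immovable the net strain is zero, and the suppressed thermal strain is αΔT = 12.8×10⁻⁶ × 88 = 1126.4×10⁻⁶.
The stress required to suppress this strain is σ = Eε = 209×10³ × 1126.4×10⁻⁶ = 235.4 MPa, compressive since the rod is trying to expand.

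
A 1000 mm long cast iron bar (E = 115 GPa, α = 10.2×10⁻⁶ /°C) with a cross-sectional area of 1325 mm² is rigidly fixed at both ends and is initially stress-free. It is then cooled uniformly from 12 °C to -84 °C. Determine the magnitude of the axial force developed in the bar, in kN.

P ≈ 149 kN (tensile)

The ends cannot move, so σ = EαΔT = 115×10³ × 10.2×10⁻⁶ × 96 = 112.6 MPa.
Then P = σA = 112.6 × 1325 mm² = 149.2 kN, tensile.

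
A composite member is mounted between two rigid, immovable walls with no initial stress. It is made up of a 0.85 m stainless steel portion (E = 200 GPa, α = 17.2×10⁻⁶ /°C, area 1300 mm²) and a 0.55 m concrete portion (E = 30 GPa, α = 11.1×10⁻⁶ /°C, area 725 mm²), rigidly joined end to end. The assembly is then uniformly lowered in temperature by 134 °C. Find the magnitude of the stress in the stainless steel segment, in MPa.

σ ≈ 74.8 MPa (tensile)

With the walls removed the bar would change length by δ_free = Σ αᵢΔT Lᵢ = 17.2×10⁻⁶×134×850 + 11.1×10⁻⁶×134×550 = 2.777 mm.
The walls prevent any net length change, so an axial force P (same in every segment) develops. Compatibility: P · Σ Lᵢ/(AᵢEᵢ) = δ_free.
The series flexibility is Σ Lᵢ/(AᵢEᵢ) = 850/(1300×200×10³) + 550/(725×30×10³) = 2.856×10⁻⁵ mm/N.
So P = 2.777 / 2.856×10⁻⁵ = 97.25 kN, tensile.
σ_{stainless steel} = P / A = 97250 / 1300 = 74.81 MPa.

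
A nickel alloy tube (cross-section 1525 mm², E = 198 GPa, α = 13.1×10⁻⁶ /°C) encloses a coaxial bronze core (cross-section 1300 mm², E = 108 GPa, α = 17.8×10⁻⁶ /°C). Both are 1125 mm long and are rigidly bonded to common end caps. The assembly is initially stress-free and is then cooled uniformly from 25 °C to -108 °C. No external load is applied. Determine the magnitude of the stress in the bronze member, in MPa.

Equilibrium of a rigid end plate with no external load gives equal and opposite internal forces ±P in the two members. Since α_{bronze} > α_{nickel alloy}, cooling drives the bronze into tension and the nickel alloy into compression.
Compatibility of the two members (thermal + elastic change equal): (α₁ − α₂)ΔT = P·[1/(A₁E₁) + 1/(A₂E₂)].
|α₁ − α₂|·ΔT = 4.7×10⁻⁶ × 133 = 0.0006251.
1/(A₁E₁) + 1/(A₂E₂) = 1/(1525×198×10³) + 1/(1300×108×10³) = 1.043×10⁻⁸ N⁻¹.
P = 0.0006251 / 1.043×10⁻⁸ = 59910 N = 59.91 kN.
σ_{bronze} = P/A₂ = 59910/1300 = 46.08 MPa, tensile.

σ ≈ 46.1 MPa (tensile)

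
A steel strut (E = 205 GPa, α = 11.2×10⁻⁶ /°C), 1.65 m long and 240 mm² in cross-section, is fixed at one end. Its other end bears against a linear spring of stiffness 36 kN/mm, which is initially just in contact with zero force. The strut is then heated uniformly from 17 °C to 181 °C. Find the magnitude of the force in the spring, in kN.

Free thermal expansion: δ_free = αΔT L = 11.2×10⁻⁶ × 164 × 1650 = 3.031 mm.
With a force P in the spring, the elastic change of the strut is PL/(AE) and that of the spring is P/k; compatibility requires their sum to equal δ_free.
So P = δ_free / [L/(AE) + 1/k] = 3.031 / [ 1650/(240×205×10³) + 1/(36×10³) ].
P = 3.031 / 6.131×10⁻⁵ = 49430 N.

P ≈ 49.4 kN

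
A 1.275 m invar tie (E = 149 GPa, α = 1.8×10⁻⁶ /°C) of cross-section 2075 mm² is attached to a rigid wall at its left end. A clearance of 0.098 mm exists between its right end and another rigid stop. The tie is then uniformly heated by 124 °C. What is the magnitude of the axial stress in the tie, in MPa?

σ ≈ 21.8 MPa (compressive)

Free thermal elongation = αΔT L = 1.8×10⁻⁶ × 124 × 1275 = 0.2846 mm.
This exceeds the 0.098 mm gap, so the wall pushes back. The portion of expansion that must be recovered elastically is δ_free − gap = 0.2846 − 0.098 = 0.1866 mm.
So σ = E(δ_free − g)/L = 149×10³ × 0.1866/1275 = 21.8 MPa.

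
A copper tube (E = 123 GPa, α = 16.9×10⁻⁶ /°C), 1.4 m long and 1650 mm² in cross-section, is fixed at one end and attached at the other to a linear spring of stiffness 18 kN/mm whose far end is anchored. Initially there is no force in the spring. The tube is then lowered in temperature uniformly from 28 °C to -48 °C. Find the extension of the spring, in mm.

The unrestrained thermal change is αΔT L = 16.9×10⁻⁶ × 76 × 1400 = 1.798 mm.
Let P be the tensile force in the spring. The tube extends elastically by PL/(AE) and the spring stretches by P/k; together these equal δ_free.
So P = δ_free / [L/(AE) + 1/k] = 1.798 / [ 1400/(1650×123×10³) + 1/(18×10³) ].
P = 1.798 / 6.245×10⁻⁵ = 28790 N.
Spring extension = P/k = 28790/(18×10³) = 1.6 mm.

δ ≈ 1.6 mm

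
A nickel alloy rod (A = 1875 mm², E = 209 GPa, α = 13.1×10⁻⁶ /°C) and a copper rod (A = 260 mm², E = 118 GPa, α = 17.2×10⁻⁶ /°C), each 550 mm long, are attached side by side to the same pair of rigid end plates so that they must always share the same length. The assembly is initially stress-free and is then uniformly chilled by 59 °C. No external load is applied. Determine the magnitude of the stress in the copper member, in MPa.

Both members must finish at the same length. With the larger α, the copper tends to over-contract; the plates restrain it, putting the copper in tension and the nickel alloy in compression. With no external load the two internal forces are equal and opposite, magnitude P.
Equating the net (thermal + elastic) strains gives |α₁ − α₂|·ΔT = P·[1/(A₁E₁) + 1/(A₂E₂)].
|α₁ − α₂|·ΔT = 4.1×10⁻⁶ × 59 = 0.0002419.
1/(A₁E₁) + 1/(A₂E₂) = 1/(1875×209×10³) + 1/(260×118×10³) = 3.515×10⁻⁸ N⁻¹.
So P = 0.0002419 / 3.515×10⁻⁸ = 6.883 kN.
σ_{copper} = P/A₂ = 6883/260 = 26.47 MPa, tensile.

σ ≈ 26.5 MPa (tensile)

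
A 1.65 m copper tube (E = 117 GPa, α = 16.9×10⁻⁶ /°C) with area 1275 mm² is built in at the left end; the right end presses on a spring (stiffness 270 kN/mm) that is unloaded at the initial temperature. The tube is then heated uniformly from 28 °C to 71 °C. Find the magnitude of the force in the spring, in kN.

If the spring were absent the tube would lengthen by αΔT L = 16.9×10⁻⁶ × 43 × 1650 = 1.199 mm.
Let P be the compressive force at the spring. The tube shortens elastically by PL/(AE) and the spring compresses by P/k; together these equal δ_free.
So P = δ_free / [L/(AE) + 1/k] = 1.199 / [ 1650/(1275×117×10³) + 1/(270×10³) ].
P = 1.199 / 1.476×10⁻⁵ = 81210 N.

P ≈ 81.2 kN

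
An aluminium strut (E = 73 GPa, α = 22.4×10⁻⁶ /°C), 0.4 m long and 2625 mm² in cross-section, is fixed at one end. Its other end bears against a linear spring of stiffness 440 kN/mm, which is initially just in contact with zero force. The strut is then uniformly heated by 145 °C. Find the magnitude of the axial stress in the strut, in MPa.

σ ≈ 114 MPa (compressive)

If the spring were absent the strut would lengthen by αΔT L = 22.4×10⁻⁶ × 145 × 400 = 1.299 mm.
Let P be the compressive force at the spring. The strut shortens elastically by PL/(AE) and the spring compresses by P/k; together these equal δ_free.
So P = δ_free / [L/(AE) + 1/k] = 1.299 / [ 400/(2625×73×10³) + 1/(440×10³) ].
P = 1.299 / 4.36×10⁻⁶ = 298000 N.
σ = P/A = 298000/2625 = 113.5 MPa.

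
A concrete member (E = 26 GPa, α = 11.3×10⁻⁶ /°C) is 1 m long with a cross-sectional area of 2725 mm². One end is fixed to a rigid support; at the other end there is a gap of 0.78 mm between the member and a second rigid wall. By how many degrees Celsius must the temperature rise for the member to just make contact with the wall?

ΔT ≈ 69 °C

Contact occurs when the free expansion equals the gap: αΔT L = 0.78 mm.
ΔT = 0.78 / (11.3×10⁻⁶ × 1000) = 69.03 °C.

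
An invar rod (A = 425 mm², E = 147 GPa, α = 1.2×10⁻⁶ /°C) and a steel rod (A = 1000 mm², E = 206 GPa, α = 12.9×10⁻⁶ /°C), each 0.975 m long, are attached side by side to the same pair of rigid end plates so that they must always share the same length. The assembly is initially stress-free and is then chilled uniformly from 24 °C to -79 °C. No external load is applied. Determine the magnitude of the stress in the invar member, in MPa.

Equilibrium of a rigid end plate with no external load gives equal and opposite internal forces ±P in the two members. Since α_{steel} > α_{invar}, cooling drives the steel into tension and the invar into compression.
Equating the net (thermal + elastic) strains gives |α₁ − α₂|·ΔT = P·[1/(A₁E₁) + 1/(A₂E₂)].
|α₁ − α₂|·ΔT = 11.7×10⁻⁶ × 103 = 0.001205.
1/(A₁E₁) + 1/(A₂E₂) = 1/(425×147×10³) + 1/(1000×206×10³) = 2.086×10⁻⁸ N⁻¹.
So P = 0.001205 / 2.086×10⁻⁸ = 57.77 kN.
σ_{invar} = P/A₁ = 57770/425 = 135.9 MPa, compressive.

σ ≈ 136 MPa (compressive)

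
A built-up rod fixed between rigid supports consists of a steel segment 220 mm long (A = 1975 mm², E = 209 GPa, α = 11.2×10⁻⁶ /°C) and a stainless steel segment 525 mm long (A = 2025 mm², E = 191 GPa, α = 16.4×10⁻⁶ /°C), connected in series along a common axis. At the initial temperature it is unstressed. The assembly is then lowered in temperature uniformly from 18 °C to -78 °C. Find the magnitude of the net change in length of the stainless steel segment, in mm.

|ΔL| ≈ 0.0632 mm

With the walls removed the bar would change length by δ_free = Σ αᵢΔT Lᵢ = 11.2×10⁻⁶×96×220 + 16.4×10⁻⁶×96×525 = 1.063 mm.
Since the ends are fixed, an axial force P builds up, equal in every segment, with P · Σ Lᵢ/(AᵢEᵢ) = δ_free.
Σ Lᵢ/(AᵢEᵢ) = 220/(1975×209×10³) + 525/(2025×191×10³) = 1.89×10⁻⁶ mm/N.
P = 1.063 / 1.89×10⁻⁶ = 562400 N = 562.4 kN, tensile.
For the stainless steel segment, free thermal change = 16.4×10⁻⁶×96×525 = 0.8266 mm and elastic change from P = 562400×525/(2025×191×10³) = 0.7634 mm; these oppose, so the net change is 0.0632 mm (segment shortens).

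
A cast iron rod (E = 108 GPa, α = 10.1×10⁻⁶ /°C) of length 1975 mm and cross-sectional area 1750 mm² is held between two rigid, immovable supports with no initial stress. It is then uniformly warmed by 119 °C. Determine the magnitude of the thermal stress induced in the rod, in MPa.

The supports are rigid, so the total axial strain is zero. The restrained thermal strain is ε = αΔT = 10.1×10⁻⁶ × 119 = 1201.9×10⁻⁶.
Hence σ = E·αΔT = 108×10³ × 1201.9×10⁻⁶ = 129.8 MPa, compressive.

σ ≈ 130 MPa (compressive)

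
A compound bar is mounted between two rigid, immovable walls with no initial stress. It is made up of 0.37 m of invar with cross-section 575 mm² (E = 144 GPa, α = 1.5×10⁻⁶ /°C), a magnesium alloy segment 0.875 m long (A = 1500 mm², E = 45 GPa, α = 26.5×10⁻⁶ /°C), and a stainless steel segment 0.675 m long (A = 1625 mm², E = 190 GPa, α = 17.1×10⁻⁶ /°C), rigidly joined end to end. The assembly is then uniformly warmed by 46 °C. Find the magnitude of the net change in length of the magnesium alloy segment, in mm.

Free thermal expansion of the whole bar: Σ αᵢΔT Lᵢ = 1.5×10⁻⁶×46×370 + 26.5×10⁻⁶×46×875 + 17.1×10⁻⁶×46×675 = 1.623 mm.
Since the ends are fixed, an axial force P builds up, equal in every segment, with P · Σ Lᵢ/(AᵢEᵢ) = δ_free.
Σ Lᵢ/(AᵢEᵢ) = 370/(575×144×10³) + 875/(1500×45×10³) + 675/(1625×190×10³) = 1.962×10⁻⁵ mm/N.
So P = 1.623 / 1.962×10⁻⁵ = 82.74 kN, compressive.
For the magnesium alloy segment, free thermal change = 26.5×10⁻⁶×46×875 = 1.067 mm and elastic change from P = 82740×875/(1500×45×10³) = 1.073 mm; these oppose, so the net change is 0.00589 mm (segment shortens).

|ΔL| ≈ 0.00589 mm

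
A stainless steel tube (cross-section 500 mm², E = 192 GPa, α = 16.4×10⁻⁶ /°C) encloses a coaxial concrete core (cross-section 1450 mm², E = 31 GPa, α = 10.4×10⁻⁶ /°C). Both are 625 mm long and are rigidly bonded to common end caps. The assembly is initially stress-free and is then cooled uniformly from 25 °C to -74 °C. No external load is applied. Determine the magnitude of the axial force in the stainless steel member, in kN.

P ≈ 18.2 kN (tensile in the stainless steel)

The stainless steel has the larger α, so on cooling it would change length more than the concrete if both were free. The rigid plates force a common final length, so the stainless steel is put into tension and the concrete into compression, with equal and opposite forces P (no external load).
Setting the final lengths equal and cancelling L: (α₁ − α₂)ΔT = P/(A₁E₁) + P/(A₂E₂).
|α₁ − α₂|·ΔT = 6×10⁻⁶ × 99 = 0.000594.
1/(A₁E₁) + 1/(A₂E₂) = 1/(500×192×10³) + 1/(1450×31×10³) = 3.266×10⁻⁸ N⁻¹.
So P = 0.000594 / 3.266×10⁻⁸ = 18.19 kN.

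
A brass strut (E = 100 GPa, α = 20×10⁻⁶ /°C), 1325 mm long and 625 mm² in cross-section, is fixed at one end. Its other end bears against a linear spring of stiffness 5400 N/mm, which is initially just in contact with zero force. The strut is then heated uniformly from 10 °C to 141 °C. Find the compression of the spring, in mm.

If the spring were absent the strut would lengthen by αΔT L = 20×10⁻⁶ × 131 × 1325 = 3.471 mm.
With a force P in the spring, the elastic change of the strut is PL/(AE) and that of the spring is P/k; compatibility requires their sum to equal δ_free.
So P = δ_free / [L/(AE) + 1/k] = 3.471 / [ 1325/(625×100×10³) + 1/(5400) ].
P = 3.471 / 0.0002064 = 16820 N.
Spring compression = P/k = 16820/(5400) = 3.115 mm.

δ ≈ 3.11 mm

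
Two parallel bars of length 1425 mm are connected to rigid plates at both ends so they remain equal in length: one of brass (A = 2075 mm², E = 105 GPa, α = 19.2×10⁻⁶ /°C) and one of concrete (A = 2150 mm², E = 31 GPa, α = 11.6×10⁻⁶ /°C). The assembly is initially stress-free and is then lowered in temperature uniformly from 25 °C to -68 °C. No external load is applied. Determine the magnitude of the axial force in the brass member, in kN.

P ≈ 36.1 kN (tensile in the brass)

Both members must finish at the same length. With the larger α, the brass tends to over-contract; the plates restrain it, putting the brass in tension and the concrete in compression. With no external load the two internal forces are equal and opposite, magnitude P.
Compatibility of the two members (thermal + elastic change equal): (α₁ − α₂)ΔT = P·[1/(A₁E₁) + 1/(A₂E₂)].
|α₁ − α₂|·ΔT = 7.6×10⁻⁶ × 93 = 0.0007068.
1/(A₁E₁) + 1/(A₂E₂) = 1/(2075×105×10³) + 1/(2150×31×10³) = 1.959×10⁻⁸ N⁻¹.
So P = 0.0007068 / 1.959×10⁻⁸ = 36.07 kN.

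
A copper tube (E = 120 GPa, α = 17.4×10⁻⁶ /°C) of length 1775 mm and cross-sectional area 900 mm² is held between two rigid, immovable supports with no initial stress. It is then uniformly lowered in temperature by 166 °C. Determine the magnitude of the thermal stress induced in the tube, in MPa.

σ ≈ 347 MPa (tensile)

With length fixed, the mechanical strain must cancel the thermal strain αΔT = 17.4×10⁻⁶ × 166 = 2888.4×10⁻⁶.
σ = EαΔT = 120×10³ × 17.4×10⁻⁶ × 166 = 346.6 MPa (tensile; the tube is trying to contract).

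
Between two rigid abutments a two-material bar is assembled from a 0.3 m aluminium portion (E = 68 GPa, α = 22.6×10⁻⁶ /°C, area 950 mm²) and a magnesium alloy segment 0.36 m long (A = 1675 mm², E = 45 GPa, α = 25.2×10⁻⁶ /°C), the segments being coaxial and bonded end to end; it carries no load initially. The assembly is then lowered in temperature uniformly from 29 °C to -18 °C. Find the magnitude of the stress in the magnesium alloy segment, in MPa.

Free thermal contraction of the whole bar: Σ αᵢΔT Lᵢ = 22.6×10⁻⁶×47×300 + 25.2×10⁻⁶×47×360 = 0.745 mm.
Since the ends are fixed, an axial force P builds up, equal in every segment, with P · Σ Lᵢ/(AᵢEᵢ) = δ_free.
The series flexibility is Σ Lᵢ/(AᵢEᵢ) = 300/(950×68×10³) + 360/(1675×45×10³) = 9.42×10⁻⁶ mm/N.
Hence P = δ_free / Σ(L/AE) = 0.745/9.42×10⁻⁶ = 79.09 kN (tensile).
σ_{magnesium alloy} = P / A = 79090 / 1675 = 47.22 MPa.

σ ≈ 47.2 MPa (tensile)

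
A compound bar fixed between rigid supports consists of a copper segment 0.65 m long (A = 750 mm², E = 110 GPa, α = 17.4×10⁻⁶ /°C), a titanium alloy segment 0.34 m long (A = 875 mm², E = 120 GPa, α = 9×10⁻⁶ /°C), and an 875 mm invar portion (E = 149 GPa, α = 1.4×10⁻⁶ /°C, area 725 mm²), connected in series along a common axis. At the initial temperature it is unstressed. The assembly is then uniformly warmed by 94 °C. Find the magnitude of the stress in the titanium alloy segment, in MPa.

With the walls removed the bar would change length by δ_free = Σ αᵢΔT Lᵢ = 17.4×10⁻⁶×94×650 + 9×10⁻⁶×94×340 + 1.4×10⁻⁶×94×875 = 1.466 mm.
Since the ends are fixed, an axial force P builds up, equal in every segment, with P · Σ Lᵢ/(AᵢEᵢ) = δ_free.
The series flexibility is Σ Lᵢ/(AᵢEᵢ) = 650/(750×110×10³) + 340/(875×120×10³) + 875/(725×149×10³) = 1.922×10⁻⁵ mm/N.
Hence P = δ_free / Σ(L/AE) = 1.466/1.922×10⁻⁵ = 76.28 kN (compressive).
σ_{titanium alloy} = P / A = 76280 / 875 = 87.18 MPa.

σ ≈ 87.2 MPa (compressive)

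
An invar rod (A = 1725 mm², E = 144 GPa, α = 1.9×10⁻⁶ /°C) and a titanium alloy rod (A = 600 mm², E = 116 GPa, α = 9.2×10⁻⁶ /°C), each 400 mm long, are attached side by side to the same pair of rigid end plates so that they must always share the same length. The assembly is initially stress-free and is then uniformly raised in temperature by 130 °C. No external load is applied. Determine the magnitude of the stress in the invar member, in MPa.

σ ≈ 29.9 MPa (tensile)

Equilibrium of a rigid end plate with no external load gives equal and opposite internal forces ±P in the two members. Since α_{titanium alloy} > α_{invar}, heating drives the titanium alloy into compression and the invar into tension.
Equating the net (thermal + elastic) strains gives |α₁ − α₂|·ΔT = P·[1/(A₁E₁) + 1/(A₂E₂)].
|α₁ − α₂|·ΔT = 7.3×10⁻⁶ × 130 = 0.000949.
1/(A₁E₁) + 1/(A₂E₂) = 1/(1725×144×10³) + 1/(600×116×10³) = 1.839×10⁻⁸ N⁻¹.
P = 0.000949 / 1.839×10⁻⁸ = 51590 N = 51.59 kN.
σ_{invar} = P/A₁ = 51590/1725 = 29.91 MPa, tensile.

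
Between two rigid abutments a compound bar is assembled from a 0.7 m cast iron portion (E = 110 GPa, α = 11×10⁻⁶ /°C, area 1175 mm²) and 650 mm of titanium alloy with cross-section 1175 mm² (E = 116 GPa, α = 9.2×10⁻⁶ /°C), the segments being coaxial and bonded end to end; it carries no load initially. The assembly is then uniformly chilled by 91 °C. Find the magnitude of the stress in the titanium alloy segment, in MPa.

If the supports were absent, the total length change would be Σ αᵢΔT Lᵢ = 11×10⁻⁶×91×700 + 9.2×10⁻⁶×91×650 = 1.245 mm.
The walls prevent any net length change, so an axial force P (same in every segment) develops. Compatibility: P · Σ Lᵢ/(AᵢEᵢ) = δ_free.
Σ Lᵢ/(AᵢEᵢ) = 700/(1175×110×10³) + 650/(1175×116×10³) = 1.018×10⁻⁵ mm/N.
P = 1.245 / 1.018×10⁻⁵ = 122200 N = 122.2 kN, tensile.
σ_{titanium alloy} = P / A = 122200 / 1175 = 104 MPa.

σ ≈ 104 MPa (tensile)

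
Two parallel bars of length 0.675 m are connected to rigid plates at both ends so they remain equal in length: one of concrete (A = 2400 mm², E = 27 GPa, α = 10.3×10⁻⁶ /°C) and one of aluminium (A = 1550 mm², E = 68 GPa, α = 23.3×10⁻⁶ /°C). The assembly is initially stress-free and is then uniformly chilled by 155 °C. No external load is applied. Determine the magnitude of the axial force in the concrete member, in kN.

Equilibrium of a rigid end plate with no external load gives equal and opposite internal forces ±P in the two members. Since α_{aluminium} > α_{concrete}, cooling drives the aluminium into tension and the concrete into compression.
Compatibility of the two members (thermal + elastic change equal): (α₁ − α₂)ΔT = P·[1/(A₁E₁) + 1/(A₂E₂)].
|α₁ − α₂|·ΔT = 13×10⁻⁶ × 155 = 0.002015.
1/(A₁E₁) + 1/(A₂E₂) = 1/(2400×27×10³) + 1/(1550×68×10³) = 2.492×10⁻⁸ N⁻¹.
P = 0.002015 / 2.492×10⁻⁸ = 80860 N = 80.86 kN.

P ≈ 80.9 kN (compressive in the concrete)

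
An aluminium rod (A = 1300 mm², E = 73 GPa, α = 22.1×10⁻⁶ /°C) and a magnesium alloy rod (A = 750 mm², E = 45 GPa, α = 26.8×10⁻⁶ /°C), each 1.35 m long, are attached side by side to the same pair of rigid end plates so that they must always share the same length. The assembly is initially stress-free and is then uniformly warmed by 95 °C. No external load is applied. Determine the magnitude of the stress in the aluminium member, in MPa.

σ ≈ 8.55 MPa (tensile)

Both members must finish at the same length. With the larger α, the magnesium alloy tends to over-expand; the plates restrain it, putting the magnesium alloy in compression and the aluminium in tension. With no external load the two internal forces are equal and opposite, magnitude P.
Equating the net (thermal + elastic) strains gives |α₁ − α₂|·ΔT = P·[1/(A₁E₁) + 1/(A₂E₂)].
|α₁ − α₂|·ΔT = 4.7×10⁻⁶ × 95 = 0.0004465.
1/(A₁E₁) + 1/(A₂E₂) = 1/(1300×73×10³) + 1/(750×45×10³) = 4.017×10⁻⁸ N⁻¹.
So P = 0.0004465 / 4.017×10⁻⁸ = 11.12 kN.
σ_{aluminium} = P/A₁ = 11120/1300 = 8.551 MPa, tensile.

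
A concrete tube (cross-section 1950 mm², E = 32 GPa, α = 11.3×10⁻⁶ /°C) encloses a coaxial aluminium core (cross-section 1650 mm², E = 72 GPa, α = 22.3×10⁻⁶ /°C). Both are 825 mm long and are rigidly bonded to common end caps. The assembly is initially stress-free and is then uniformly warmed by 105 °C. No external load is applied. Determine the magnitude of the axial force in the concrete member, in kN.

Equilibrium of a rigid end plate with no external load gives equal and opposite internal forces ±P in the two members. Since α_{aluminium} > α_{concrete}, heating drives the aluminium into compression and the concrete into tension.
Equating the net (thermal + elastic) strains gives |α₁ − α₂|·ΔT = P·[1/(A₁E₁) + 1/(A₂E₂)].
|α₁ − α₂|·ΔT = 11×10⁻⁶ × 105 = 0.001155.
1/(A₁E₁) + 1/(A₂E₂) = 1/(1950×32×10³) + 1/(1650×72×10³) = 2.444×10⁻⁸ N⁻¹.
So P = 0.001155 / 2.444×10⁻⁸ = 47.25 kN.

P ≈ 47.3 kN (tensile in the concrete)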